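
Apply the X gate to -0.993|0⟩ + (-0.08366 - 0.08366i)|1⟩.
(-0.08366 - 0.08366i)|0⟩ - 0.993|1⟩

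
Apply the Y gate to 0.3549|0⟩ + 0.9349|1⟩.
-0.9349i|0⟩ + 0.3549i|1⟩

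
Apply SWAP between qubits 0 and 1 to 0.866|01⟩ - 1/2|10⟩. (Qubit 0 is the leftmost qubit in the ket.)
-1/2|01⟩ + 0.866|10⟩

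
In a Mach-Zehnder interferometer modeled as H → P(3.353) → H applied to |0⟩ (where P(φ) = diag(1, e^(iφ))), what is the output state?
(0.01113 - 0.1049i)|0⟩ + (0.9889 + 0.1049i)|1⟩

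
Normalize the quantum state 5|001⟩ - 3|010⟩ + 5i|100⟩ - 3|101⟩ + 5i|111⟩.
0.5185|001⟩ - 0.3111|010⟩ + 0.5185i|100⟩ - 0.3111|101⟩ + 0.5185i|111⟩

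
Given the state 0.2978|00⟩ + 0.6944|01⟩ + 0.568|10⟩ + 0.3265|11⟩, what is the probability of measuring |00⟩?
0.08868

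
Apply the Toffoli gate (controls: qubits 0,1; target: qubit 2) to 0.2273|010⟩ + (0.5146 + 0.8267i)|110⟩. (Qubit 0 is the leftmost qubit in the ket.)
0.2273|010⟩ + (0.5146 + 0.8267i)|111⟩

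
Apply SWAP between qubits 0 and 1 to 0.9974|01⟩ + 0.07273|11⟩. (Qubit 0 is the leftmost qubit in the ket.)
0.9974|10⟩ + 0.07273|11⟩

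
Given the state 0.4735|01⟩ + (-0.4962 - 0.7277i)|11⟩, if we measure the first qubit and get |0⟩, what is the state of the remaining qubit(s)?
|1⟩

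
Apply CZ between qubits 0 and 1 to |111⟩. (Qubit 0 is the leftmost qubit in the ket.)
-|111⟩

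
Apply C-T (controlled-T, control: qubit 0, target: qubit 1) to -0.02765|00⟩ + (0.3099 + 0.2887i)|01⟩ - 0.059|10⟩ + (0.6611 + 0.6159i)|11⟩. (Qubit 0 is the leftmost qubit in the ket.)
-0.02765|00⟩ + (0.3099 + 0.2887i)|01⟩ - 0.059|10⟩ + (0.03196 + 0.903i)|11⟩

C-T leaves the control-|0⟩ kets |00⟩, |01⟩ unchanged and applies T to qubit 1 on the control-|1⟩ pair (|10⟩, |11⟩).
T = [[1, 0], [0, (1/√2 + (1/√2)i)]].
With a = amp(|10⟩) = -0.059 and b = amp(|11⟩) = (0.6611 + 0.6159i):
new amp(|10⟩) = (1)·a = -0.059
new amp(|11⟩) = (1/√2 + (1/√2)i)·b = (0.03196 + 0.903i)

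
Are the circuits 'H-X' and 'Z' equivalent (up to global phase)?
No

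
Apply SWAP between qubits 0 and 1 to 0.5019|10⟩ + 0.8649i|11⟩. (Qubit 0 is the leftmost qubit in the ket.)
0.5019|01⟩ + 0.8649i|11⟩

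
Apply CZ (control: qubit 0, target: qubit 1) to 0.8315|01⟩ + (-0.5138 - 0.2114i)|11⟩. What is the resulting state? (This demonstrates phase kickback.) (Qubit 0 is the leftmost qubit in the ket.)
0.8315|01⟩ + (0.5138 + 0.2114i)|11⟩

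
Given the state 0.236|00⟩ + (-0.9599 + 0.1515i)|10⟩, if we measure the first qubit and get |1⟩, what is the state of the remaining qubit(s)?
(-0.9878 + 0.1559i)|0⟩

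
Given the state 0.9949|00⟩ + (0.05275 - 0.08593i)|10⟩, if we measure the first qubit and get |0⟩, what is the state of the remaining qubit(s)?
|0⟩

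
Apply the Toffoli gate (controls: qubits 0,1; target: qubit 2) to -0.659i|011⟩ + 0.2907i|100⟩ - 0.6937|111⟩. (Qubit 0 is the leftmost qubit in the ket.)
-0.659i|011⟩ + 0.2907i|100⟩ - 0.6937|110⟩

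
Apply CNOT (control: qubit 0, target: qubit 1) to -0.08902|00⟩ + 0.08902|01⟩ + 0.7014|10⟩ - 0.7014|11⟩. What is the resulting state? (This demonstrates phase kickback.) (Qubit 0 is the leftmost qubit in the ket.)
-0.08902|00⟩ + 0.08902|01⟩ - 0.7014|10⟩ + 0.7014|11⟩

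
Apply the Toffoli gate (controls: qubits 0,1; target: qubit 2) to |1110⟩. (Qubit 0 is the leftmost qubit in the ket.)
|1100⟩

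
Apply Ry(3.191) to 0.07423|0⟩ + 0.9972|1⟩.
-0.9987|0⟩ + 0.04958|1⟩

Ry(3.191) = [[cos(θ/2), −sin(θ/2)], [sin(θ/2), cos(θ/2)]]; θ = 3.191, cos(θ/2) ≈ -0.0247012, sin(θ/2) ≈ 0.999695.
With a = amp(|0⟩) = 0.07423 and b = amp(|1⟩) = 0.9972:
new amp(|0⟩) = (-0.0247012)·a + (-0.999695)·b = -0.9987
new amp(|1⟩) = (0.999695)·a + (-0.0247012)·b = 0.04958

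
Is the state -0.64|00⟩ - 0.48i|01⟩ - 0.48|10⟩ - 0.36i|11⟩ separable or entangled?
Separable

Writing the state as a|00⟩ + b|01⟩ + c|10⟩ + d|11⟩, it is a product state iff ad − bc = 0.
Here (a, b, c, d) = (-0.64, -0.48i, -0.48, -0.36i): ad − bc = (-0.64)(-0.36i) − (-0.48i)(-0.48) = 0, so the state is separable.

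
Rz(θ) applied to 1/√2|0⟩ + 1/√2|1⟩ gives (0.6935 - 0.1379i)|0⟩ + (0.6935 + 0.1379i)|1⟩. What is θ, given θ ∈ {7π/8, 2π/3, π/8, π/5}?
π/8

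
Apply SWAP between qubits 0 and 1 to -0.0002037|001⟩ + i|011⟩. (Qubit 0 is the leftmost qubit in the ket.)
-0.0002037|001⟩ + i|101⟩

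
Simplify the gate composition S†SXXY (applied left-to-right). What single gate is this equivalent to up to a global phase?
Y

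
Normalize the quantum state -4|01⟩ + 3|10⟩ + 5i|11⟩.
-0.5657|01⟩ + 0.4243|10⟩ + (1/√2)i|11⟩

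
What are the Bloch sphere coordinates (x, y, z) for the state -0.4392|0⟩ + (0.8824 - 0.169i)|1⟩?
(-0.7751, 0.1484, -0.6143)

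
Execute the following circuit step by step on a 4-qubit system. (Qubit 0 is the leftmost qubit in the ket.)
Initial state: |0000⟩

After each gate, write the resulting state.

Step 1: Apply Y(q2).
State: i|0010⟩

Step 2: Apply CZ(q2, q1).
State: i|0010⟩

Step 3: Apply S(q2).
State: -|0010⟩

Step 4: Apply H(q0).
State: -1/√2|0010⟩ - 1/√2|1010⟩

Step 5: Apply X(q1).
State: -1/√2|0110⟩ - 1/√2|1110⟩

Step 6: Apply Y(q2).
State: (1/√2)i|0100⟩ + (1/√2)i|1100⟩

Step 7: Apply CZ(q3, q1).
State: (1/√2)i|0100⟩ + (1/√2)i|1100⟩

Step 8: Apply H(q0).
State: i|0100⟩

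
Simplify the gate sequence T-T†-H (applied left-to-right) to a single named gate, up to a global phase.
H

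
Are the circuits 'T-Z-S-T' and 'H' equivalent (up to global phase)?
No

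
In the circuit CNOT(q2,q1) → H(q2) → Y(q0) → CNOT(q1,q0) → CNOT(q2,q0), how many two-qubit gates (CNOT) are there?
3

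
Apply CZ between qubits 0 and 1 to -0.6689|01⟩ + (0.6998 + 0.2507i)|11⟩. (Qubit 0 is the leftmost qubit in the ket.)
-0.6689|01⟩ + (-0.6998 - 0.2507i)|11⟩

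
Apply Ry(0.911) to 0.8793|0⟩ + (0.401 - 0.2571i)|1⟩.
(0.6132 + 0.1131i)|0⟩ + (0.7469 - 0.2309i)|1⟩

Ry(0.911) = [[cos(θ/2), −sin(θ/2)], [sin(θ/2), cos(θ/2)]]; θ = 0.911, cos(θ/2) ≈ 0.898041, sin(θ/2) ≈ 0.439911.
With a = amp(|0⟩) = 0.8793 and b = amp(|1⟩) = (0.401 - 0.2571i):
new amp(|0⟩) = (0.898041)·a + (-0.439911)·b = (0.6132 + 0.1131i)
new amp(|1⟩) = (0.439911)·a + (0.898041)·b = (0.7469 - 0.2309i)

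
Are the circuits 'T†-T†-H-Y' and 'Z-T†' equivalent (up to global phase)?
No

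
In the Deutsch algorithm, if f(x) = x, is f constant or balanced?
Balanced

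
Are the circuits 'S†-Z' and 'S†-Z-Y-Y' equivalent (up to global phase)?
Yes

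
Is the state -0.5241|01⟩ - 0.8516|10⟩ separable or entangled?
Entangled

Writing the state as a|00⟩ + b|01⟩ + c|10⟩ + d|11⟩, it is a product state iff ad − bc = 0.
Here (a, b, c, d) = (0, -0.5241, -0.8516, 0): ad − bc = (0)(0) − (-0.5241)(-0.8516) = -0.4463 ≠ 0, so the state is entangled.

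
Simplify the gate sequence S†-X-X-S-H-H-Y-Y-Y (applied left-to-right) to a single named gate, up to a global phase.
Y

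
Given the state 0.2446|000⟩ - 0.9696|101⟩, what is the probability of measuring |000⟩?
0.05983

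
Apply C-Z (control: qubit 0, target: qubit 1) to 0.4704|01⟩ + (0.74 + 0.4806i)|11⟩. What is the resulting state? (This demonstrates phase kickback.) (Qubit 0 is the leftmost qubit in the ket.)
0.4704|01⟩ + (-0.74 - 0.4806i)|11⟩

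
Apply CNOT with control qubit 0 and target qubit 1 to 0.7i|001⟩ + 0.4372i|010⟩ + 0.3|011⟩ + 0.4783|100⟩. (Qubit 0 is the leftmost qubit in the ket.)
0.7i|001⟩ + 0.4372i|010⟩ + 0.3|011⟩ + 0.4783|110⟩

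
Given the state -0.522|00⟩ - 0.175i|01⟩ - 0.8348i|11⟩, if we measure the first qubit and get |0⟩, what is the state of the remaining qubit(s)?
-0.9481|0⟩ - 0.3179i|1⟩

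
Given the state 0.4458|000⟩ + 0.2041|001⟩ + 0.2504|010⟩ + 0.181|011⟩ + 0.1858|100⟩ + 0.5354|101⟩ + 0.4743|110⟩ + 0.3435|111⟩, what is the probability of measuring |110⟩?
0.225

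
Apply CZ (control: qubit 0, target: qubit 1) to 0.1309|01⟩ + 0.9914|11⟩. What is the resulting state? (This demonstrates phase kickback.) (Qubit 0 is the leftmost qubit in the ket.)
0.1309|01⟩ - 0.9914|11⟩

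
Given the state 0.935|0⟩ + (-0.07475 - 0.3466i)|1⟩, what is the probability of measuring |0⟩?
0.8742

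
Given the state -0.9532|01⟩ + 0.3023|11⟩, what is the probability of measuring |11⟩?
0.09139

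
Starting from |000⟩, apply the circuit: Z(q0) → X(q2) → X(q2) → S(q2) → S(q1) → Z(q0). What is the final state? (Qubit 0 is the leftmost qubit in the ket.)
|000⟩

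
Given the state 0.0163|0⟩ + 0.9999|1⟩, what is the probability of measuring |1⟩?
0.9998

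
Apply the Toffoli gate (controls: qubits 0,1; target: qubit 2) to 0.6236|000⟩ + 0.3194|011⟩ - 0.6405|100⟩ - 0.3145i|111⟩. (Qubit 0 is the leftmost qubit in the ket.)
0.6236|000⟩ + 0.3194|011⟩ - 0.6405|100⟩ - 0.3145i|110⟩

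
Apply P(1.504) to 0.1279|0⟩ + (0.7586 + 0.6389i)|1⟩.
0.1279|0⟩ + (-0.5868 + 0.7996i)|1⟩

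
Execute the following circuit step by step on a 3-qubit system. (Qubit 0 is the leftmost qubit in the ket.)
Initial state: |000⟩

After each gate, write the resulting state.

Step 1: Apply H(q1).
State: 1/√2|000⟩ + 1/√2|010⟩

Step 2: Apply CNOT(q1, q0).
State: 1/√2|000⟩ + 1/√2|110⟩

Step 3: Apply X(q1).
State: 1/√2|010⟩ + 1/√2|100⟩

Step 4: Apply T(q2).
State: 1/√2|010⟩ + 1/√2|100⟩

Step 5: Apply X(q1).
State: 1/√2|000⟩ + 1/√2|110⟩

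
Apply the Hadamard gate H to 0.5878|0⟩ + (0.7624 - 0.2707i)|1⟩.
(0.9547 - 0.1914i)|0⟩ + (-0.1235 + 0.1914i)|1⟩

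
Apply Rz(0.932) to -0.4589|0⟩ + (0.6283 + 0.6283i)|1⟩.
(-0.41 + 0.2062i)|0⟩ + (0.279 + 0.8436i)|1⟩

Rz(0.932) = [[e^(−iθ/2), 0], [0, e^(iθ/2)]] with e^(±iθ/2) = cos(θ/2) ± i·sin(θ/2); θ = 0.932, cos(θ/2) ≈ 0.893373, sin(θ/2) ≈ 0.449316.
With a = amp(|0⟩) = -0.4589 and b = amp(|1⟩) = (0.6283 + 0.6283i):
new amp(|0⟩) = (0.893373 - 0.449316i)·a = (-0.41 + 0.2062i)
new amp(|1⟩) = (0.893373 + 0.449316i)·b = (0.279 + 0.8436i)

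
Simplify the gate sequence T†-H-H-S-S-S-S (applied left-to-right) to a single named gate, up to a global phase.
T†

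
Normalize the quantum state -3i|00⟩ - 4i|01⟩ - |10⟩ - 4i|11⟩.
-0.4629i|00⟩ - 0.6172i|01⟩ - 0.1543|10⟩ - 0.6172i|11⟩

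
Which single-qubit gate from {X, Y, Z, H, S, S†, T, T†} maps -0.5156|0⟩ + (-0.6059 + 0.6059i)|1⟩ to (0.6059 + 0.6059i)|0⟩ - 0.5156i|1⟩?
Y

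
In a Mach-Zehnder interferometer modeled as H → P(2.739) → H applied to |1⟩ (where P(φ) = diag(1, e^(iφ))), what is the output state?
(0.96 - 0.1959i)|0⟩ + (0.03998 + 0.1959i)|1⟩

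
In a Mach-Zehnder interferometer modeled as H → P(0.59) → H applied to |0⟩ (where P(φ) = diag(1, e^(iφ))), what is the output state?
(0.9155 + 0.2782i)|0⟩ + (0.08453 - 0.2782i)|1⟩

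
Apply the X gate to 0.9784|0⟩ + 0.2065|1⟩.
0.2065|0⟩ + 0.9784|1⟩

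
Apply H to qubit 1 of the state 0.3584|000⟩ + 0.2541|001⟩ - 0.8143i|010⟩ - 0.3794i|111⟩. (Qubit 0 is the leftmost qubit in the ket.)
(0.2534 - 0.5758i)|000⟩ + 0.1797|001⟩ + (0.2534 + 0.5758i)|010⟩ + 0.1797|011⟩ - 0.2683i|101⟩ + 0.2683i|111⟩

H on qubit 1 mixes each pair of kets that differ only in qubit 1: amplitudes (a, b) of (|…0…⟩, |…1…⟩) become ((a + b)/√2, (a − b)/√2). Kets absent from the input have amplitude 0.
(|000⟩, |010⟩): (a, b) = (0.3584, -0.8143i) → ((0.2534 - 0.5758i), (0.2534 + 0.5758i))
(|001⟩, |011⟩): (a, b) = (0.2541, 0) → (0.1797, 0.1797)
(|101⟩, |111⟩): (a, b) = (0, -0.3794i) → (-0.2683i, 0.2683i)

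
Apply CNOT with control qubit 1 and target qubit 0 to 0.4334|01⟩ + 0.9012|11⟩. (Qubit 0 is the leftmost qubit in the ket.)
0.9012|01⟩ + 0.4334|11⟩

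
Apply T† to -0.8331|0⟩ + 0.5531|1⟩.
-0.8331|0⟩ + (0.3911 - 0.3911i)|1⟩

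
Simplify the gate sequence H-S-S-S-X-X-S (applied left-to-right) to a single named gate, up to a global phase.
H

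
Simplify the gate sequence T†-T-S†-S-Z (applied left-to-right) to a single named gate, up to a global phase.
Z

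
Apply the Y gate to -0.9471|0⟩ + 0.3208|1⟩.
-0.3208i|0⟩ - 0.9471i|1⟩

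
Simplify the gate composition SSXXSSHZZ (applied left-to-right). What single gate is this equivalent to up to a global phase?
H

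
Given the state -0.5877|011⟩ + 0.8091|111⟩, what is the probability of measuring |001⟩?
0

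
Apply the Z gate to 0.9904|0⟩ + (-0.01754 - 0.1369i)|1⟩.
0.9904|0⟩ + (0.01754 + 0.1369i)|1⟩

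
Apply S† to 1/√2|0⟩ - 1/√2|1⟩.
1/√2|0⟩ + (1/√2)i|1⟩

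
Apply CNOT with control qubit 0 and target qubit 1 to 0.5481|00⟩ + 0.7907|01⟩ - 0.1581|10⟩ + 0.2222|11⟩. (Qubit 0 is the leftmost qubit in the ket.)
0.5481|00⟩ + 0.7907|01⟩ + 0.2222|10⟩ - 0.1581|11⟩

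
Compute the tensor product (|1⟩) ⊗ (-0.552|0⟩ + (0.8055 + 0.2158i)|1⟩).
-0.552|10⟩ + (0.8055 + 0.2158i)|11⟩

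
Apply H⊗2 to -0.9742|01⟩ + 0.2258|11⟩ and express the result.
-0.3742|00⟩ + 0.3742|01⟩ - 0.6|10⟩ + 0.6|11⟩

H⊗2 gives amp(|y⟩) = (1/2) Σ_x (−1)^(x·y) amp(|x⟩), where x·y is the number of positions in which both x and y have a 1.
|00⟩: (-0.9742 + 0.2258)/2 = -0.3742
|01⟩: (0.9742 - 0.2258)/2 = 0.3742
|10⟩: (-0.9742 - 0.2258)/2 = -0.6
|11⟩: (0.9742 + 0.2258)/2 = 0.6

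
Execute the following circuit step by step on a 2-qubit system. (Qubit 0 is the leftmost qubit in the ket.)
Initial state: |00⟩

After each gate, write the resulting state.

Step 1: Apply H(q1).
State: 1/√2|00⟩ + 1/√2|01⟩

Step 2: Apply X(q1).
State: 1/√2|00⟩ + 1/√2|01⟩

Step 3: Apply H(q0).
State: 1/2|00⟩ + 1/2|01⟩ + 1/2|10⟩ + 1/2|11⟩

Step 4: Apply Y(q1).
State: -(1/2)i|00⟩ + (1/2)i|01⟩ - (1/2)i|10⟩ + (1/2)i|11⟩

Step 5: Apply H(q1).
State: -(1/√2)i|01⟩ - (1/√2)i|11⟩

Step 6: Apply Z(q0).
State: -(1/√2)i|01⟩ + (1/√2)i|11⟩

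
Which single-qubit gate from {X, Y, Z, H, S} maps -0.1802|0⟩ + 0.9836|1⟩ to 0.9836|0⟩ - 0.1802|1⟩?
X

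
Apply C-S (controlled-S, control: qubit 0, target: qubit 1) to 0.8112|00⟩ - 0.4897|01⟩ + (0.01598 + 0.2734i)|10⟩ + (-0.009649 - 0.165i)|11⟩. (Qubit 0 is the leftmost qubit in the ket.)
0.8112|00⟩ - 0.4897|01⟩ + (0.01598 + 0.2734i)|10⟩ + (0.165 - 0.009649i)|11⟩

C-S leaves the control-|0⟩ kets |00⟩, |01⟩ unchanged and applies S to qubit 1 on the control-|1⟩ pair (|10⟩, |11⟩).
S = [[1, 0], [0, i]].
With a = amp(|10⟩) = (0.01598 + 0.2734i) and b = amp(|11⟩) = (-0.009649 - 0.165i):
new amp(|10⟩) = (1)·a = (0.01598 + 0.2734i)
new amp(|11⟩) = (i)·b = (0.165 - 0.009649i)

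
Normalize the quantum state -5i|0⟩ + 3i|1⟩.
-0.8575i|0⟩ + 0.5145i|1⟩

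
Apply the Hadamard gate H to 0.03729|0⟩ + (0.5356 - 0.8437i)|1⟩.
(0.4051 - 0.5966i)|0⟩ + (-0.3524 + 0.5966i)|1⟩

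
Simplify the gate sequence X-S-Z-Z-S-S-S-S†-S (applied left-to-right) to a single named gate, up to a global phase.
X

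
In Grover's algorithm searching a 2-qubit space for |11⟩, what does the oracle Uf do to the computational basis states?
Uf|x⟩ = -|x⟩ if x = 11, else |x⟩ (phase flip on target)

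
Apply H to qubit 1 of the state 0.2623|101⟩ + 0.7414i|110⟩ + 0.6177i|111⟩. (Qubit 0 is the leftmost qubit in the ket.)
0.5242i|100⟩ + (0.1855 + 0.4368i)|101⟩ - 0.5242i|110⟩ + (0.1855 - 0.4368i)|111⟩

H on qubit 1 mixes each pair of kets that differ only in qubit 1: amplitudes (a, b) of (|…0…⟩, |…1…⟩) become ((a + b)/√2, (a − b)/√2). Kets absent from the input have amplitude 0.
(|100⟩, |110⟩): (a, b) = (0, 0.7414i) → (0.5242i, -0.5242i)
(|101⟩, |111⟩): (a, b) = (0.2623, 0.6177i) → ((0.1855 + 0.4368i), (0.1855 - 0.4368i))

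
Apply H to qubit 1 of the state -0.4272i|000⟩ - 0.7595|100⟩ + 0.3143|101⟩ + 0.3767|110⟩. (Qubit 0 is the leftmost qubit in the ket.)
-0.3021i|000⟩ - 0.3021i|010⟩ - 0.2707|100⟩ + 0.2222|101⟩ - 0.8034|110⟩ + 0.2222|111⟩

H on qubit 1 mixes each pair of kets that differ only in qubit 1: amplitudes (a, b) of (|…0…⟩, |…1…⟩) become ((a + b)/√2, (a − b)/√2). Kets absent from the input have amplitude 0.
(|000⟩, |010⟩): (a, b) = (-0.4272i, 0) → (-0.3021i, -0.3021i)
(|100⟩, |110⟩): (a, b) = (-0.7595, 0.3767) → (-0.2707, -0.8034)
(|101⟩, |111⟩): (a, b) = (0.3143, 0) → (0.2222, 0.2222)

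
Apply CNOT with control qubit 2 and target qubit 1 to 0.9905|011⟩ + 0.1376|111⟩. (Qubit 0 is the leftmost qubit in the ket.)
0.9905|001⟩ + 0.1376|101⟩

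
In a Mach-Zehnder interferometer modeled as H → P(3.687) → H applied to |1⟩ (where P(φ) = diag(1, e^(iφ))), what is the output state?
(0.9275 + 0.2594i)|0⟩ + (0.07254 - 0.2594i)|1⟩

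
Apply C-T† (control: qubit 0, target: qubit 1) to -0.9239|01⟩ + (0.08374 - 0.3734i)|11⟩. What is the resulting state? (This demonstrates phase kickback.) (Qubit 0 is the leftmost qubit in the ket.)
-0.9239|01⟩ + (-0.2048 - 0.3232i)|11⟩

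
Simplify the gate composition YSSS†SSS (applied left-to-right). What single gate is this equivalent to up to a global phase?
Y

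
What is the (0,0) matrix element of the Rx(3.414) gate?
-0.1358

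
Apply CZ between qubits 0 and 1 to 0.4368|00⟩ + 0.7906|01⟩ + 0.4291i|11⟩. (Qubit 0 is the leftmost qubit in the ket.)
0.4368|00⟩ + 0.7906|01⟩ - 0.4291i|11⟩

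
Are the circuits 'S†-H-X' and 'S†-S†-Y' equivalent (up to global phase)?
No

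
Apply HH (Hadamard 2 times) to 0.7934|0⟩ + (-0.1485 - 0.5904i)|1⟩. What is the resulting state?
0.7934|0⟩ + (-0.1485 - 0.5904i)|1⟩

H² = I, so an even number of Hadamards cancels: H^2 = I and the state is unchanged.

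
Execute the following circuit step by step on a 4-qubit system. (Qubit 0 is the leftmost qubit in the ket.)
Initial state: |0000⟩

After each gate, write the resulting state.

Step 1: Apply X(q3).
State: |0001⟩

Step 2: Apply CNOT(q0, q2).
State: |0001⟩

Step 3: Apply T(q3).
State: (1/√2 + (1/√2)i)|0001⟩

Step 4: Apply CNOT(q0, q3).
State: (1/√2 + (1/√2)i)|0001⟩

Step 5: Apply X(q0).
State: (1/√2 + (1/√2)i)|1001⟩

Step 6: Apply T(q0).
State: i|1001⟩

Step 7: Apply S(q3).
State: -|1001⟩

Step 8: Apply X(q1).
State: -|1101⟩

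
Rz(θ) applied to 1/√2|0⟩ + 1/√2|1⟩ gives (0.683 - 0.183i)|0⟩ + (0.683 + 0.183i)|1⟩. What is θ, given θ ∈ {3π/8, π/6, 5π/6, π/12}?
π/6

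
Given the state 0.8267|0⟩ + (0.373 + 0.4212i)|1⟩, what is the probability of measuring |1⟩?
0.3165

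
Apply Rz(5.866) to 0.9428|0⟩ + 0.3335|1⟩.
(-0.9224 - 0.1952i)|0⟩ + (-0.3263 + 0.06906i)|1⟩

Rz(5.866) = [[e^(−iθ/2), 0], [0, e^(iθ/2)]] with e^(±iθ/2) = cos(θ/2) ± i·sin(θ/2); θ = 5.866, cos(θ/2) ≈ -0.978323, sin(θ/2) ≈ 0.207083.
With a = amp(|0⟩) = 0.9428 and b = amp(|1⟩) = 0.3335:
new amp(|0⟩) = (-0.978323 - 0.207083i)·a = (-0.9224 - 0.1952i)
new amp(|1⟩) = (-0.978323 + 0.207083i)·b = (-0.3263 + 0.06906i)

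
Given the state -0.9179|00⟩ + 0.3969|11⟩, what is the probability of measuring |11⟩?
0.1575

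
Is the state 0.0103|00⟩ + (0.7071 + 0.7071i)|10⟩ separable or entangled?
Separable

Writing the state as a|00⟩ + b|01⟩ + c|10⟩ + d|11⟩, it is a product state iff ad − bc = 0.
Here (a, b, c, d) = (0.0103, 0, (0.7071 + 0.7071i), 0): ad − bc = (0.0103)(0) − (0)(0.7071 + 0.7071i) = 0, so the state is separable.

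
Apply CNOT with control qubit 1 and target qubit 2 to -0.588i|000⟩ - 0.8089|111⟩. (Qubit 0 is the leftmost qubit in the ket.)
-0.588i|000⟩ - 0.8089|110⟩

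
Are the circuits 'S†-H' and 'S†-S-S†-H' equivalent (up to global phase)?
Yes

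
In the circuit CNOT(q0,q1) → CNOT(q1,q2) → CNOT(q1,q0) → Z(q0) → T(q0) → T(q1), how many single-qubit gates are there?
3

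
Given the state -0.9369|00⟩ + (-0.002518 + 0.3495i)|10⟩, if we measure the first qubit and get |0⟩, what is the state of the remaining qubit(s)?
-|0⟩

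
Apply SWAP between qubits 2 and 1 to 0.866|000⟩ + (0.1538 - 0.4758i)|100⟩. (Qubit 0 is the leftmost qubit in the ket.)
0.866|000⟩ + (0.1538 - 0.4758i)|100⟩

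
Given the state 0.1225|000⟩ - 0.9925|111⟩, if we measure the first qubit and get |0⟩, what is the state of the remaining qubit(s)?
|00⟩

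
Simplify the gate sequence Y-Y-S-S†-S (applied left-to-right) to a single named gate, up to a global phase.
S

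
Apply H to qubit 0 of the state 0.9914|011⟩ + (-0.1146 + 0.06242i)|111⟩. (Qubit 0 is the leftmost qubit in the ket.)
(0.62 + 0.04414i)|011⟩ + (0.7821 - 0.04414i)|111⟩

H on qubit 0 mixes each pair of kets that differ only in qubit 0: amplitudes (a, b) of (|…0…⟩, |…1…⟩) become ((a + b)/√2, (a − b)/√2). Kets absent from the input have amplitude 0.
(|011⟩, |111⟩): (a, b) = (0.9914, (-0.1146 + 0.06242i)) → ((0.62 + 0.04414i), (0.7821 - 0.04414i))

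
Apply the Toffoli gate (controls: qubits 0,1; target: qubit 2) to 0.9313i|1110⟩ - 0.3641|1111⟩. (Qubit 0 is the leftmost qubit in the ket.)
0.9313i|1100⟩ - 0.3641|1101⟩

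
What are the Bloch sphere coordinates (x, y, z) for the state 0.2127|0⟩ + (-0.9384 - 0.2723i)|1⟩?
(-0.3992, -0.1158, -0.9095)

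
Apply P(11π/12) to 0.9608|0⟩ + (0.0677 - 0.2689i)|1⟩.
0.9608|0⟩ + (0.004203 + 0.2773i)|1⟩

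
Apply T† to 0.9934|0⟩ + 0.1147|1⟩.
0.9934|0⟩ + (0.08111 - 0.08111i)|1⟩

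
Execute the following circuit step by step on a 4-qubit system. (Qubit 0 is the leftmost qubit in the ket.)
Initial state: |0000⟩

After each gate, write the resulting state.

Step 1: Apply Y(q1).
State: i|0100⟩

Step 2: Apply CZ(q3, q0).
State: i|0100⟩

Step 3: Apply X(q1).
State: i|0000⟩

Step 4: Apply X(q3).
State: i|0001⟩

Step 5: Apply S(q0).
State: i|0001⟩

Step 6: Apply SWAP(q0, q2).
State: i|0001⟩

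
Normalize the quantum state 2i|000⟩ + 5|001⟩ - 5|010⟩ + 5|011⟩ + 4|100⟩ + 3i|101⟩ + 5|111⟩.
0.1761i|000⟩ + 0.4402|001⟩ - 0.4402|010⟩ + 0.4402|011⟩ + 0.3522|100⟩ + 0.2641i|101⟩ + 0.4402|111⟩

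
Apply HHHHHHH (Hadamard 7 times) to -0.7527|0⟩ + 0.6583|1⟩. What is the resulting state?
-0.06675|0⟩ - 0.9977|1⟩

H² = I, so H^7 = H: a single Hadamard. With (a, b) = (-0.7527, 0.6583), H gives ((a + b)/√2, (a − b)/√2) = (-0.06675, -0.9977).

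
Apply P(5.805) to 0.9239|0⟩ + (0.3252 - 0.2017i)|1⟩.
0.9239|0⟩ + (0.1959 - 0.3287i)|1⟩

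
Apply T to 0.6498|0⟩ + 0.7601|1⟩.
0.6498|0⟩ + (0.5375 + 0.5375i)|1⟩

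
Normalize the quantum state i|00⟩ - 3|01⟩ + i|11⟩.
0.3015i|00⟩ - 0.9045|01⟩ + 0.3015i|11⟩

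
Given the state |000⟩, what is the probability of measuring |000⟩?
1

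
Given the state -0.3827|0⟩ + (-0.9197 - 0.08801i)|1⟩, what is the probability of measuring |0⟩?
0.1465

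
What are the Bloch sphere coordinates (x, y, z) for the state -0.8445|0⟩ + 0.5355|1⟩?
(-0.9045, 0, 0.4264)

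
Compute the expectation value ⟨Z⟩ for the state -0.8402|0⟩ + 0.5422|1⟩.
0.412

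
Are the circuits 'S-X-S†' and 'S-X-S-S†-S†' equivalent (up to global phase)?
Yes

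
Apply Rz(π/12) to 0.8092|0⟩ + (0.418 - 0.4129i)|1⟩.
(0.8023 - 0.1056i)|0⟩ + (0.4683 - 0.3548i)|1⟩

Rz(π/12) = [[e^(−iθ/2), 0], [0, e^(iθ/2)]] with e^(±iθ/2) = cos(θ/2) ± i·sin(θ/2); θ = π/12, cos(θ/2) ≈ 0.991445, sin(θ/2) ≈ 0.130526.
With a = amp(|0⟩) = 0.8092 and b = amp(|1⟩) = (0.418 - 0.4129i):
new amp(|0⟩) = (0.991445 - 0.130526i)·a = (0.8023 - 0.1056i)
new amp(|1⟩) = (0.991445 + 0.130526i)·b = (0.4683 - 0.3548i)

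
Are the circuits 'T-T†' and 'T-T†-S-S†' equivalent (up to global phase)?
Yes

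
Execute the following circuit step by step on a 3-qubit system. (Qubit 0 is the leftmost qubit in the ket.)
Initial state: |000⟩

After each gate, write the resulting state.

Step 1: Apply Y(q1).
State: i|010⟩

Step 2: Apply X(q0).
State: i|110⟩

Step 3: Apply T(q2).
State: i|110⟩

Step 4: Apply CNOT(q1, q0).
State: i|010⟩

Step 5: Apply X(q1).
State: i|000⟩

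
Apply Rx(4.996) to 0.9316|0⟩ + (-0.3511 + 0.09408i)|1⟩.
(-0.6888 + 0.2107i)|0⟩ + (0.2809 - 0.6343i)|1⟩

Rx(4.996) = [[cos(θ/2), −i·sin(θ/2)], [−i·sin(θ/2), cos(θ/2)]]; θ = 4.996, cos(θ/2) ≈ -0.799945, sin(θ/2) ≈ 0.600073.
With a = amp(|0⟩) = 0.9316 and b = amp(|1⟩) = (-0.3511 + 0.09408i):
new amp(|0⟩) = (-0.799945)·a + (-0.600073i)·b = (-0.6888 + 0.2107i)
new amp(|1⟩) = (-0.600073i)·a + (-0.799945)·b = (0.2809 - 0.6343i)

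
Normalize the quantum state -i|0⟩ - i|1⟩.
-(1/√2)i|0⟩ - (1/√2)i|1⟩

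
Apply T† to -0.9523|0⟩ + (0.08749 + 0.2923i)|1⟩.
-0.9523|0⟩ + (0.2686 + 0.1448i)|1⟩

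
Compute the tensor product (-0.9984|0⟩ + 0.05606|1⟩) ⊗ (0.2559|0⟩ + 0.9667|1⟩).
-0.2555|00⟩ - 0.9652|01⟩ + 0.01435|10⟩ + 0.05419|11⟩

amp(|b₁b₂…⟩) = product of the factor amplitudes for bits b₁, b₂, …; only kets whose every factor amplitude is nonzero survive.
|00⟩: (-0.9984)(0.2559) = -0.2555
|01⟩: (-0.9984)(0.9667) = -0.9652
|10⟩: (0.05606)(0.2559) = 0.01435
|11⟩: (0.05606)(0.9667) = 0.05419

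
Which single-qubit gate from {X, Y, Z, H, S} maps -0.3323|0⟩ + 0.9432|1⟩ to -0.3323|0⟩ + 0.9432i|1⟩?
S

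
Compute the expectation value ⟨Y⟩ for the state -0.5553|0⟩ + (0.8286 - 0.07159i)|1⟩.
0.07951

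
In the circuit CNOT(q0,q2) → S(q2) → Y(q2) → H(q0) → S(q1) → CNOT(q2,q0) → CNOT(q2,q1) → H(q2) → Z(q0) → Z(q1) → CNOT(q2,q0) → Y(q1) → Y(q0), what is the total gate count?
13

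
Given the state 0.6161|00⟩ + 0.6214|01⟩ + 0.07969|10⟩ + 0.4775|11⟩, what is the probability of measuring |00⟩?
0.3796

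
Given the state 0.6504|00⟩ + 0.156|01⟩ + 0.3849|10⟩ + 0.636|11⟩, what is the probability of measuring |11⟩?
0.4045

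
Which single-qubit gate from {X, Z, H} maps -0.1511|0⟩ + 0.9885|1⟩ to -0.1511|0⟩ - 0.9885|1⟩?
Z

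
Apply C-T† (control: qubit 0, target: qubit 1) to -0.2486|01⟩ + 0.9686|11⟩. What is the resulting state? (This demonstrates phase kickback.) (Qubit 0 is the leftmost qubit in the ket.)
-0.2486|01⟩ + (0.6849 - 0.6849i)|11⟩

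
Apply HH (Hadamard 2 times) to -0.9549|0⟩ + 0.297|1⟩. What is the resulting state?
-0.9549|0⟩ + 0.297|1⟩

H² = I, so an even number of Hadamards cancels: H^2 = I and the state is unchanged.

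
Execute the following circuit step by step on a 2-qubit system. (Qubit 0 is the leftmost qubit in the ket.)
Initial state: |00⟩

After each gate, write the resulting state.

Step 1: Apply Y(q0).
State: i|10⟩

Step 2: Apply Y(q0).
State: |00⟩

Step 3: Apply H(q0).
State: 1/√2|00⟩ + 1/√2|10⟩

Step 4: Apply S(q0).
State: 1/√2|00⟩ + (1/√2)i|10⟩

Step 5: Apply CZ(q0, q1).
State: 1/√2|00⟩ + (1/√2)i|10⟩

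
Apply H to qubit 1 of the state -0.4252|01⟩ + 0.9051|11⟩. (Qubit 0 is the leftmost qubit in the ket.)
-0.3007|00⟩ + 0.3007|01⟩ + 0.64|10⟩ - 0.64|11⟩

H on qubit 1 mixes each pair of kets that differ only in qubit 1: amplitudes (a, b) of (|…0…⟩, |…1…⟩) become ((a + b)/√2, (a − b)/√2). Kets absent from the input have amplitude 0.
(|00⟩, |01⟩): (a, b) = (0, -0.4252) → (-0.3007, 0.3007)
(|10⟩, |11⟩): (a, b) = (0, 0.9051) → (0.64, -0.64)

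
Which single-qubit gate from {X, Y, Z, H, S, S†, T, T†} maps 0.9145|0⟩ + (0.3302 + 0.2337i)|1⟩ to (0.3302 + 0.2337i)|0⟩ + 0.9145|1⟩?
X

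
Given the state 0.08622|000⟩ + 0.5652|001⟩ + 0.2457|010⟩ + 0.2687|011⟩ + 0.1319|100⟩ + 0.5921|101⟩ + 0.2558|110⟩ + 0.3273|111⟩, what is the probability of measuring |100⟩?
0.0174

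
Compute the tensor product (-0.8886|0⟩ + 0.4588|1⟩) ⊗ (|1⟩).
-0.8886|01⟩ + 0.4588|11⟩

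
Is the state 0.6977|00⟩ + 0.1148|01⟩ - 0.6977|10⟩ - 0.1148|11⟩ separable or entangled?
Separable

Writing the state as a|00⟩ + b|01⟩ + c|10⟩ + d|11⟩, it is a product state iff ad − bc = 0.
Here (a, b, c, d) = (0.6977, 0.1148, -0.6977, -0.1148): ad − bc = (0.6977)(-0.1148) − (0.1148)(-0.6977) = 0, so the state is separable.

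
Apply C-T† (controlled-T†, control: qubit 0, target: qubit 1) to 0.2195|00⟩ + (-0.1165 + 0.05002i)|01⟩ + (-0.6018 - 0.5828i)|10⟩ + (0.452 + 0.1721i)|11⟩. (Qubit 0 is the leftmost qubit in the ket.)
0.2195|00⟩ + (-0.1165 + 0.05002i)|01⟩ + (-0.6018 - 0.5828i)|10⟩ + (0.4413 - 0.1979i)|11⟩

C-T† leaves the control-|0⟩ kets |00⟩, |01⟩ unchanged and applies T† to qubit 1 on the control-|1⟩ pair (|10⟩, |11⟩).
T† = [[1, 0], [0, (1/√2 - (1/√2)i)]].
With a = amp(|10⟩) = (-0.6018 - 0.5828i) and b = amp(|11⟩) = (0.452 + 0.1721i):
new amp(|10⟩) = (1)·a = (-0.6018 - 0.5828i)
new amp(|11⟩) = (1/√2 - (1/√2)i)·b = (0.4413 - 0.1979i)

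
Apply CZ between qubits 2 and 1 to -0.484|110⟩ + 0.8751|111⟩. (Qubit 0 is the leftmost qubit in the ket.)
-0.484|110⟩ - 0.8751|111⟩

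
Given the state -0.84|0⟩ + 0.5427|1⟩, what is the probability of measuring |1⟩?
0.2945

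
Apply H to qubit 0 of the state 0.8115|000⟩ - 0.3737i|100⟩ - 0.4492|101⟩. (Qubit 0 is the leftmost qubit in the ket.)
(0.5738 - 0.2642i)|000⟩ - 0.3176|001⟩ + (0.5738 + 0.2642i)|100⟩ + 0.3176|101⟩

H on qubit 0 mixes each pair of kets that differ only in qubit 0: amplitudes (a, b) of (|…0…⟩, |…1…⟩) become ((a + b)/√2, (a − b)/√2). Kets absent from the input have amplitude 0.
(|000⟩, |100⟩): (a, b) = (0.8115, -0.3737i) → ((0.5738 - 0.2642i), (0.5738 + 0.2642i))
(|001⟩, |101⟩): (a, b) = (0, -0.4492) → (-0.3176, 0.3176)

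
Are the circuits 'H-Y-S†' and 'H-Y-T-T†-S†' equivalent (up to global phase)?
Yes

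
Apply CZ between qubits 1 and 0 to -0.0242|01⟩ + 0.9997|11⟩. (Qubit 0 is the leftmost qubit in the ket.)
-0.0242|01⟩ - 0.9997|11⟩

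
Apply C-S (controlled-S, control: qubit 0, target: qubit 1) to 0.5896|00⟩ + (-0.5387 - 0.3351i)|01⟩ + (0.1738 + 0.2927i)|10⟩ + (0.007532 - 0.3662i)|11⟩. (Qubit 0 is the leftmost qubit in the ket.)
0.5896|00⟩ + (-0.5387 - 0.3351i)|01⟩ + (0.1738 + 0.2927i)|10⟩ + (0.3662 + 0.007532i)|11⟩

C-S leaves the control-|0⟩ kets |00⟩, |01⟩ unchanged and applies S to qubit 1 on the control-|1⟩ pair (|10⟩, |11⟩).
S = [[1, 0], [0, i]].
With a = amp(|10⟩) = (0.1738 + 0.2927i) and b = amp(|11⟩) = (0.007532 - 0.3662i):
new amp(|10⟩) = (1)·a = (0.1738 + 0.2927i)
new amp(|11⟩) = (i)·b = (0.3662 + 0.007532i)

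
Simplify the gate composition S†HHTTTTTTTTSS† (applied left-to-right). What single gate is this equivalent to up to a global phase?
S†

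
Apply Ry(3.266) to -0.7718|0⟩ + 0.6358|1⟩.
-0.5866|0⟩ - 0.8098|1⟩

Ry(3.266) = [[cos(θ/2), −sin(θ/2)], [sin(θ/2), cos(θ/2)]]; θ = 3.266, cos(θ/2) ≈ -0.0621636, sin(θ/2) ≈ 0.998066.
With a = amp(|0⟩) = -0.7718 and b = amp(|1⟩) = 0.6358:
new amp(|0⟩) = (-0.0621636)·a + (-0.998066)·b = -0.5866
new amp(|1⟩) = (0.998066)·a + (-0.0621636)·b = -0.8098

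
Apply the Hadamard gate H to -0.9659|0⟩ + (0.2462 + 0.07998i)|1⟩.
(-0.5089 + 0.05655i)|0⟩ + (-0.8571 - 0.05655i)|1⟩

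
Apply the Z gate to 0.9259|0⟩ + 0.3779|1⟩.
0.9259|0⟩ - 0.3779|1⟩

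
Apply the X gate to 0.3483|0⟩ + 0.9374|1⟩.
0.9374|0⟩ + 0.3483|1⟩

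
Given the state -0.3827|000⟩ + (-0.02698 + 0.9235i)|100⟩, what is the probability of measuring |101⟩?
0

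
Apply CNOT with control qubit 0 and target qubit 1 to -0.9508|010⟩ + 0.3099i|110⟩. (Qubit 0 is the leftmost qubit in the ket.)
-0.9508|010⟩ + 0.3099i|100⟩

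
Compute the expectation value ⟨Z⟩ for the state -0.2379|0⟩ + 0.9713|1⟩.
-0.8868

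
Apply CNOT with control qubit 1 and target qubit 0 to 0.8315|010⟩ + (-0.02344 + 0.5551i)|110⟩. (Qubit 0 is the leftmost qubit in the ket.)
(-0.02344 + 0.5551i)|010⟩ + 0.8315|110⟩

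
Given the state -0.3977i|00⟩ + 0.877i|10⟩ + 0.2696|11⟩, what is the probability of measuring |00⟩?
0.1582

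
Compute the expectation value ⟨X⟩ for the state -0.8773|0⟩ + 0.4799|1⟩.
-0.842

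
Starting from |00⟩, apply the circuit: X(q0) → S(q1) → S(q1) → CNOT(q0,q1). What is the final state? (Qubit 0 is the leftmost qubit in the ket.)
|11⟩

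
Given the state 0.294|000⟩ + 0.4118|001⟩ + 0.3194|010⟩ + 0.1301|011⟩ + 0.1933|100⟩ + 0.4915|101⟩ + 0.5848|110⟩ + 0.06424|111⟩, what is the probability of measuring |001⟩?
0.1696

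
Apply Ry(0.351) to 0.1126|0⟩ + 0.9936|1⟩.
-0.06261|0⟩ + 0.998|1⟩

Ry(0.351) = [[cos(θ/2), −sin(θ/2)], [sin(θ/2), cos(θ/2)]]; θ = 0.351, cos(θ/2) ≈ 0.984639, sin(θ/2) ≈ 0.1746.
With a = amp(|0⟩) = 0.1126 and b = amp(|1⟩) = 0.9936:
new amp(|0⟩) = (0.984639)·a + (-0.1746)·b = -0.06261
new amp(|1⟩) = (0.1746)·a + (0.984639)·b = 0.998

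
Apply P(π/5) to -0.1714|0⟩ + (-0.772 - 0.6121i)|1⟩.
-0.1714|0⟩ + (-0.2648 - 0.949i)|1⟩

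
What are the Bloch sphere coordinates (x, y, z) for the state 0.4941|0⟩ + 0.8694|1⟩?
(0.8591, 0, -0.5117)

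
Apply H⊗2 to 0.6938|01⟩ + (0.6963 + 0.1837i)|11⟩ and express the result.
(0.6951 + 0.09185i)|00⟩ + (-0.6951 - 0.09185i)|01⟩ + (-0.00125 - 0.09185i)|10⟩ + (0.00125 + 0.09185i)|11⟩

H⊗2 gives amp(|y⟩) = (1/2) Σ_x (−1)^(x·y) amp(|x⟩), where x·y is the number of positions in which both x and y have a 1.
|00⟩: (0.6938 + (0.6963 + 0.1837i))/2 = (0.6951 + 0.09185i)
|01⟩: (-0.6938 - (0.6963 + 0.1837i))/2 = (-0.6951 - 0.09185i)
|10⟩: (0.6938 - (0.6963 + 0.1837i))/2 = (-0.00125 - 0.09185i)
|11⟩: (-0.6938 + (0.6963 + 0.1837i))/2 = (0.00125 + 0.09185i)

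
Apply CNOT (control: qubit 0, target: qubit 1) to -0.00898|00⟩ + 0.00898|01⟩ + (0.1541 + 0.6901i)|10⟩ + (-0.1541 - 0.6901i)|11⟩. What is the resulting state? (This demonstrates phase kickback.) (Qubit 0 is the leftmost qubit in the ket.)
-0.00898|00⟩ + 0.00898|01⟩ + (-0.1541 - 0.6901i)|10⟩ + (0.1541 + 0.6901i)|11⟩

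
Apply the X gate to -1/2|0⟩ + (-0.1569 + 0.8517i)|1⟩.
(-0.1569 + 0.8517i)|0⟩ - 1/2|1⟩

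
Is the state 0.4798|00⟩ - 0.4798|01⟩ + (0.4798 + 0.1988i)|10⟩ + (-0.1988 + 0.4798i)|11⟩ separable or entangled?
Entangled

Writing the state as a|00⟩ + b|01⟩ + c|10⟩ + d|11⟩, it is a product state iff ad − bc = 0.
Here (a, b, c, d) = (0.4798, -0.4798, (0.4798 + 0.1988i), (-0.1988 + 0.4798i)): ad − bc = (0.4798)(-0.1988 + 0.4798i) − (-0.4798)(0.4798 + 0.1988i) = (0.1348 + 0.3256i) ≠ 0, so the state is entangled.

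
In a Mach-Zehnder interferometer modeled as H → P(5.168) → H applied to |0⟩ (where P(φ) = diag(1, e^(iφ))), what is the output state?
(0.72 - 0.449i)|0⟩ + (0.28 + 0.449i)|1⟩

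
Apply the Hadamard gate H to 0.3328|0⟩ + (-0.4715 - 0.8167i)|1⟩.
(-0.09808 - 0.5775i)|0⟩ + (0.5687 + 0.5775i)|1⟩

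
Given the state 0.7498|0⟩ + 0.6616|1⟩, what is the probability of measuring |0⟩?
0.5622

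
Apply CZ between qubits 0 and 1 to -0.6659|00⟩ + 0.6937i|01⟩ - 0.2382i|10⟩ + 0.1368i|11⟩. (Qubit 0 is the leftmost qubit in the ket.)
-0.6659|00⟩ + 0.6937i|01⟩ - 0.2382i|10⟩ - 0.1368i|11⟩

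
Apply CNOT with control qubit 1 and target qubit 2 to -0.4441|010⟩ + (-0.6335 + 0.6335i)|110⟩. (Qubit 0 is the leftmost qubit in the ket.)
-0.4441|011⟩ + (-0.6335 + 0.6335i)|111⟩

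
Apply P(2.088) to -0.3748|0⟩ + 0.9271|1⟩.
-0.3748|0⟩ + (-0.4584 + 0.8058i)|1⟩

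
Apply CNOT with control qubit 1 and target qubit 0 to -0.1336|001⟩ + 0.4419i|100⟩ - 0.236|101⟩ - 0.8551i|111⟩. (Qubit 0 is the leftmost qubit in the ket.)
-0.1336|001⟩ - 0.8551i|011⟩ + 0.4419i|100⟩ - 0.236|101⟩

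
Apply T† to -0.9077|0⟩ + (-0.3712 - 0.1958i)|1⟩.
-0.9077|0⟩ + (-0.4009 + 0.124i)|1⟩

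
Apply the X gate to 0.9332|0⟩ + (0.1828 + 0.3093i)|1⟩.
(0.1828 + 0.3093i)|0⟩ + 0.9332|1⟩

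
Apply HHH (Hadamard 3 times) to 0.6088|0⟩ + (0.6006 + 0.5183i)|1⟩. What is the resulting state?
(0.8552 + 0.3665i)|0⟩ + (0.005798 - 0.3665i)|1⟩

H² = I, so H^3 = H: a single Hadamard. With (a, b) = (0.6088, (0.6006 + 0.5183i)), H gives ((a + b)/√2, (a − b)/√2) = ((0.8552 + 0.3665i), (0.005798 - 0.3665i)).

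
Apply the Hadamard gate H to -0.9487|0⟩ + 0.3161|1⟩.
-0.4473|0⟩ - 0.8943|1⟩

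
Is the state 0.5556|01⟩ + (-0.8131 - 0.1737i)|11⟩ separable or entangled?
Separable

Writing the state as a|00⟩ + b|01⟩ + c|10⟩ + d|11⟩, it is a product state iff ad − bc = 0.
Here (a, b, c, d) = (0, 0.5556, 0, (-0.8131 - 0.1737i)): ad − bc = (0)(-0.8131 - 0.1737i) − (0.5556)(0) = 0, so the state is separable.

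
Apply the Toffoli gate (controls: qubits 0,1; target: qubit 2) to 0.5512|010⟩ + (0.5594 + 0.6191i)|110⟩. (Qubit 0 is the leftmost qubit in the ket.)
0.5512|010⟩ + (0.5594 + 0.6191i)|111⟩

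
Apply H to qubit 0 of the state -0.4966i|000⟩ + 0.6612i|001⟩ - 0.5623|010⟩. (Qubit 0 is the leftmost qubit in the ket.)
-0.3511i|000⟩ + 0.4675i|001⟩ - 0.3976|010⟩ - 0.3511i|100⟩ + 0.4675i|101⟩ - 0.3976|110⟩

H on qubit 0 mixes each pair of kets that differ only in qubit 0: amplitudes (a, b) of (|…0…⟩, |…1…⟩) become ((a + b)/√2, (a − b)/√2). Kets absent from the input have amplitude 0.
(|000⟩, |100⟩): (a, b) = (-0.4966i, 0) → (-0.3511i, -0.3511i)
(|001⟩, |101⟩): (a, b) = (0.6612i, 0) → (0.4675i, 0.4675i)
(|010⟩, |110⟩): (a, b) = (-0.5623, 0) → (-0.3976, -0.3976)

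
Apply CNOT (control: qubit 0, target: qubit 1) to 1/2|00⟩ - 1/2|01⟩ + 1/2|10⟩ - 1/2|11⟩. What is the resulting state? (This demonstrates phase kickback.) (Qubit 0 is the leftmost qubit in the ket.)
1/2|00⟩ - 1/2|01⟩ - 1/2|10⟩ + 1/2|11⟩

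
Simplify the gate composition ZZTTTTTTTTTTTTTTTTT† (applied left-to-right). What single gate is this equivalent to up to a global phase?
T†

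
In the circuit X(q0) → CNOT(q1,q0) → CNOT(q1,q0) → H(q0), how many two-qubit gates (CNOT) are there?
2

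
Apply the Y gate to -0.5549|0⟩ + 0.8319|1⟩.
-0.8319i|0⟩ - 0.5549i|1⟩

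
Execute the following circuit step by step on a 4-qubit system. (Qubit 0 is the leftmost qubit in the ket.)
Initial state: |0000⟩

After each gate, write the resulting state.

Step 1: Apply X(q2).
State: |0010⟩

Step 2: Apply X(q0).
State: |1010⟩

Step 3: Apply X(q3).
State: |1011⟩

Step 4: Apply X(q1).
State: |1111⟩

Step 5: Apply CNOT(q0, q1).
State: |1011⟩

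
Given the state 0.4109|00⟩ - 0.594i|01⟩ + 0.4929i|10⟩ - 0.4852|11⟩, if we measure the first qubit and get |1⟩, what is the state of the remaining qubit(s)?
0.7127i|0⟩ - 0.7015|1⟩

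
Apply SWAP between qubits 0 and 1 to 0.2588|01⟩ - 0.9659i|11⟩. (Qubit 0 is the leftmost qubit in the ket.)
0.2588|10⟩ - 0.9659i|11⟩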